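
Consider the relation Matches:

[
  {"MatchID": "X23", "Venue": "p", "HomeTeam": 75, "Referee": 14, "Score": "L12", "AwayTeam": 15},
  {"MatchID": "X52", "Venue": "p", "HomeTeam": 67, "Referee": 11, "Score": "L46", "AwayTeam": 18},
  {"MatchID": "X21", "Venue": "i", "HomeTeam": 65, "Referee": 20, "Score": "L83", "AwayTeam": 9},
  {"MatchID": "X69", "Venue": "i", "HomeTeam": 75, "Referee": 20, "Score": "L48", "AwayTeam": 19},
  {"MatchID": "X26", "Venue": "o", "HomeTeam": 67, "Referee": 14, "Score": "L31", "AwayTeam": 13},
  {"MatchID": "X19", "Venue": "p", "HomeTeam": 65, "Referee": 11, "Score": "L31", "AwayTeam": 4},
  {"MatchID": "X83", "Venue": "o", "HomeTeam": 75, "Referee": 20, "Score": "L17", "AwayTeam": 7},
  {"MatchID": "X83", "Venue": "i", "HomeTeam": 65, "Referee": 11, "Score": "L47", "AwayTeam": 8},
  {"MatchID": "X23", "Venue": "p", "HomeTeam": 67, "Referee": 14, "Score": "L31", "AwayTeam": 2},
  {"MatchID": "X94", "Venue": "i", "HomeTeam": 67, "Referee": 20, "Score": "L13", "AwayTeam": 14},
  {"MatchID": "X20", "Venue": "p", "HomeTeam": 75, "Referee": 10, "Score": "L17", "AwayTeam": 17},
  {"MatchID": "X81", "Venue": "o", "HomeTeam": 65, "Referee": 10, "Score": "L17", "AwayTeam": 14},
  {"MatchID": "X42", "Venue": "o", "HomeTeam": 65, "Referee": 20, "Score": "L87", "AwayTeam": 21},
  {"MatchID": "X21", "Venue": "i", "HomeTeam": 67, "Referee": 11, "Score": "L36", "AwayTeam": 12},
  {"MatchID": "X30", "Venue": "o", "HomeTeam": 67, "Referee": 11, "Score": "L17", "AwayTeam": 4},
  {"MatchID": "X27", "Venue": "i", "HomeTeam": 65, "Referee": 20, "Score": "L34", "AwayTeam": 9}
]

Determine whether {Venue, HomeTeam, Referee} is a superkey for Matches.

No

Two distinct rows share (Venue=i, HomeTeam=65, Referee=20), so {Venue, HomeTeam, Referee} does not determine every attribute — not a superkey.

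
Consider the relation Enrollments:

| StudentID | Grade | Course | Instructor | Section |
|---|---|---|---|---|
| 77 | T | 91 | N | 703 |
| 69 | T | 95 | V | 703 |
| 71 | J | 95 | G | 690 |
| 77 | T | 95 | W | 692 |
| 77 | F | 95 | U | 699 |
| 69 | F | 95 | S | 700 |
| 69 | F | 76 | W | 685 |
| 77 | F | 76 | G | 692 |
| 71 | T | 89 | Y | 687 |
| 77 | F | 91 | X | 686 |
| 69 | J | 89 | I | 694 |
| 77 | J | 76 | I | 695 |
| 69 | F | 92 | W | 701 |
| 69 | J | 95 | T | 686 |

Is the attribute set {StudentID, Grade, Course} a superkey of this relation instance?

All 14 rows have distinct {StudentID, Grade, Course} values, so {StudentID, Grade, Course} → (all attributes) holds and {StudentID, Grade, Course} is a superkey.

Yes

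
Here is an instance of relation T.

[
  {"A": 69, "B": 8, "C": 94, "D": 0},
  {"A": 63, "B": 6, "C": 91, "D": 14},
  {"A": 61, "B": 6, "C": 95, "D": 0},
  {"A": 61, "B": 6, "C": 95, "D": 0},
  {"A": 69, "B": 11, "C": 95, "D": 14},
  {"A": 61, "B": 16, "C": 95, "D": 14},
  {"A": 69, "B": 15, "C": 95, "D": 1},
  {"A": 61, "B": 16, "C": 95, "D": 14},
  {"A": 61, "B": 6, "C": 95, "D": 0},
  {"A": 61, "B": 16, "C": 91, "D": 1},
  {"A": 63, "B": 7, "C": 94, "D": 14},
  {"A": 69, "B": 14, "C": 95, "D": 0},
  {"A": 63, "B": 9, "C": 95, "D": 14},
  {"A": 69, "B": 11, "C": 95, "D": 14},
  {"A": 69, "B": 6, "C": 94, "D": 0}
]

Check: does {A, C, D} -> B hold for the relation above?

No

(A=69, C=94, D=0): 2 rows → B takes values {8, 6} — violation
(A=63, C=91, D=14): 1 row → B = 6 ✓
(A=61, C=95, D=0): 3 rows → B = 6, 6, 6 ✓
(A=69, C=95, D=14): 2 rows → B = 11, 11 ✓
(A=61, C=95, D=14): 2 rows → B = 16, 16 ✓
(A=69, C=95, D=1): 1 row → B = 15 ✓
(A=61, C=91, D=1): 1 row → B = 16 ✓
(A=63, C=94, D=14): 1 row → B = 7 ✓
(A=69, C=95, D=0): 1 row → B = 14 ✓
(A=63, C=95, D=14): 1 row → B = 9 ✓
Two rows agree on {A, C, D} but differ on B, so {A, C, D} -> B does not hold.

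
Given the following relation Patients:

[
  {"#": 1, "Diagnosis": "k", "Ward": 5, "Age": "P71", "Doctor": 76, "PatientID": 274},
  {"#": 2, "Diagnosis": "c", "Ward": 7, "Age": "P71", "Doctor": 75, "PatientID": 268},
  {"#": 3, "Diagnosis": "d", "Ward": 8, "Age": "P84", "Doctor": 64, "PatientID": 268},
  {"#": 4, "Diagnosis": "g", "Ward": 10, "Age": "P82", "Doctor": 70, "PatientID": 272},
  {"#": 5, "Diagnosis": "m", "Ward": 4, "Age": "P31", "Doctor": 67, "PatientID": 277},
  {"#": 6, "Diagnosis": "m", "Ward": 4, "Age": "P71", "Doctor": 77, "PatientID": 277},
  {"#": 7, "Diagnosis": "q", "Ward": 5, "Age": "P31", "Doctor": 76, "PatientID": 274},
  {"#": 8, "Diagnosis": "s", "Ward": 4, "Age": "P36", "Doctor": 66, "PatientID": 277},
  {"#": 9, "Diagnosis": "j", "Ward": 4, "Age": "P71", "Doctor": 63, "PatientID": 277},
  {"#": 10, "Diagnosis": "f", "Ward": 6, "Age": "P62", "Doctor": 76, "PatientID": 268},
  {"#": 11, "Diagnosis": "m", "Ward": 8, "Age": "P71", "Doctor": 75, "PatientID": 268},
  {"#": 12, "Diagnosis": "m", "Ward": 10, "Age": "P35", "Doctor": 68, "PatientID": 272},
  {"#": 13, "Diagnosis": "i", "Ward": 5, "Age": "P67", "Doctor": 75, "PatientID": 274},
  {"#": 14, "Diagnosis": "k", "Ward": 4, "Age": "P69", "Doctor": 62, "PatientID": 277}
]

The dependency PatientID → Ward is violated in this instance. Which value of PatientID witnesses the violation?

268

PatientID=274: rows 1, 7, 13 → Ward = 5, 5, 5 ✓
PatientID=268: rows 2, 3, 10, 11 → Ward takes values {7, 8, 6} — violation
PatientID=272: rows 4, 12 → Ward = 10, 10 ✓
PatientID=277: rows 5, 6, 8, 9, 14 → Ward = 4, 4, 4, 4, 4 ✓
The only PatientID value with inconsistent Ward is PatientID=268.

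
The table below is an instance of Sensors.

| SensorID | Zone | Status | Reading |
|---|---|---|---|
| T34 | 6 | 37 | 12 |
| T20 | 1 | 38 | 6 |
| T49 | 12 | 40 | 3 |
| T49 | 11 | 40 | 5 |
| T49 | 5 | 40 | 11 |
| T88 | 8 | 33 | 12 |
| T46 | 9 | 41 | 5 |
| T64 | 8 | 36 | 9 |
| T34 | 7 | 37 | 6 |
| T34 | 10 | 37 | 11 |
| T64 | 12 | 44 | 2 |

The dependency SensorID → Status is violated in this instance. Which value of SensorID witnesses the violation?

T64

SensorID=T34: 3 rows → Status = 37, 37, 37 ✓
SensorID=T20: 1 row → Status = 38 ✓
SensorID=T49: 3 rows → Status = 40, 40, 40 ✓
SensorID=T88: 1 row → Status = 33 ✓
SensorID=T46: 1 row → Status = 41 ✓
SensorID=T64: 2 rows → Status takes values {36, 44} — violation
The only SensorID value with inconsistent Status is SensorID=T64.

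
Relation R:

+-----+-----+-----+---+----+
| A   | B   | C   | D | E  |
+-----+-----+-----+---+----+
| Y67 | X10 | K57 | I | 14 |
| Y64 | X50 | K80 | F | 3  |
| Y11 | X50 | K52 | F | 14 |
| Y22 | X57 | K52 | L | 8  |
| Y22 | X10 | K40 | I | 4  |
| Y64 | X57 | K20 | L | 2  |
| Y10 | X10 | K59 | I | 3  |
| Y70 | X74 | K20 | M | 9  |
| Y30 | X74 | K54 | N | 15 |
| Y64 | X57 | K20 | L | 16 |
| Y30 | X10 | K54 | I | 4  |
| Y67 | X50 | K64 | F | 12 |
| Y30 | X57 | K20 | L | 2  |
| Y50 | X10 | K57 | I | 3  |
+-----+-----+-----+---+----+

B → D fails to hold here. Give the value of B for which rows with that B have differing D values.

B=X10: 5 rows → D = I, I, I, I, I ✓
B=X50: 3 rows → D = F, F, F ✓
B=X57: 4 rows → D = L, L, L, L ✓
B=X74: 2 rows → D takes values {M, N} — violation
The only B value with inconsistent D is B=X74.

X74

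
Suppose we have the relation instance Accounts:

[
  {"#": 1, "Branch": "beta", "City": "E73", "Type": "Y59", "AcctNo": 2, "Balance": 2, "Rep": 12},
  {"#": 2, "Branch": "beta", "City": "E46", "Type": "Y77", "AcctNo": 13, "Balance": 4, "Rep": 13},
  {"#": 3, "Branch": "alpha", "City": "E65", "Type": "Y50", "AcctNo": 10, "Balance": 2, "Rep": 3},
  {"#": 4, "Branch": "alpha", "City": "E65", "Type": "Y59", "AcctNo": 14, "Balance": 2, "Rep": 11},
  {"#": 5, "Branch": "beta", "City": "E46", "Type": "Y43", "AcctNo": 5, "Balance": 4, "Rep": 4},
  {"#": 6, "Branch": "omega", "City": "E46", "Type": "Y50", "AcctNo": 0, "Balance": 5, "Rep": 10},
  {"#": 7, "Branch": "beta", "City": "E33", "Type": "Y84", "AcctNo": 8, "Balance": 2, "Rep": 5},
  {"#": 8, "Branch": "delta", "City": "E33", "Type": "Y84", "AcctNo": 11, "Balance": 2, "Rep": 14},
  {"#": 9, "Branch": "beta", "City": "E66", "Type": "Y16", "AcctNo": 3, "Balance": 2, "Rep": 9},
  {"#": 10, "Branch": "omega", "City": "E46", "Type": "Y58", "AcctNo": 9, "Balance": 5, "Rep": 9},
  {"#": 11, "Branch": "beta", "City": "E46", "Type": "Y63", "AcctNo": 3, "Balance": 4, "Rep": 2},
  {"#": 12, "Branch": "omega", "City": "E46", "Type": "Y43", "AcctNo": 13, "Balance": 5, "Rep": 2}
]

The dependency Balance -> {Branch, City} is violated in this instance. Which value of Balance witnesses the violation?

2

Balance=2: rows 1, 3, 4, 7, 8, 9 → {Branch,City} takes values {(beta, E73), (alpha, E65), (beta, E33), (delta, E33), (beta, E66)} — violation
Balance=4: rows 2, 5, 11 → {Branch,City} = (beta, E46), (beta, E46), (beta, E46) ✓
Balance=5: rows 6, 10, 12 → {Branch,City} = (omega, E46), (omega, E46), (omega, E46) ✓
The only Balance value with inconsistent RHS is Balance=2.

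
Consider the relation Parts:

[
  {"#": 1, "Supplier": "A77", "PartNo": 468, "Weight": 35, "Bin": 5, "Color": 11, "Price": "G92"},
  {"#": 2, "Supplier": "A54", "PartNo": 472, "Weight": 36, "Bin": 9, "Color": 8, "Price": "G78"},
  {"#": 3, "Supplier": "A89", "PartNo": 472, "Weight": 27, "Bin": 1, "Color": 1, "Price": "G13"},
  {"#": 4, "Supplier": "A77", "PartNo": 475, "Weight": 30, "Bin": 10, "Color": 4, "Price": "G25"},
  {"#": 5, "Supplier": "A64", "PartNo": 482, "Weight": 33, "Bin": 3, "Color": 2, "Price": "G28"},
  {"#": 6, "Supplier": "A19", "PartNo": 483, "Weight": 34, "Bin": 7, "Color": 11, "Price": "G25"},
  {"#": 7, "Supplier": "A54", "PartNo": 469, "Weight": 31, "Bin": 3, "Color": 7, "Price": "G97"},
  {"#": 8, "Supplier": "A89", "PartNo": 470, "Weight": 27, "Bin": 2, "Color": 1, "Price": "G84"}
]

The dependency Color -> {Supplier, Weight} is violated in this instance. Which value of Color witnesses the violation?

Color=11: rows 1, 6 → {Supplier,Weight} takes values {(A77, 35), (A19, 34)} — violation
Color=8: row 2 → {Supplier,Weight} = (A54, 36) ✓
Color=1: rows 3, 8 → {Supplier,Weight} = (A89, 27), (A89, 27) ✓
Color=4: row 4 → {Supplier,Weight} = (A77, 30) ✓
Color=2: row 5 → {Supplier,Weight} = (A64, 33) ✓
Color=7: row 7 → {Supplier,Weight} = (A54, 31) ✓
The only Color value with inconsistent RHS is Color=11.

11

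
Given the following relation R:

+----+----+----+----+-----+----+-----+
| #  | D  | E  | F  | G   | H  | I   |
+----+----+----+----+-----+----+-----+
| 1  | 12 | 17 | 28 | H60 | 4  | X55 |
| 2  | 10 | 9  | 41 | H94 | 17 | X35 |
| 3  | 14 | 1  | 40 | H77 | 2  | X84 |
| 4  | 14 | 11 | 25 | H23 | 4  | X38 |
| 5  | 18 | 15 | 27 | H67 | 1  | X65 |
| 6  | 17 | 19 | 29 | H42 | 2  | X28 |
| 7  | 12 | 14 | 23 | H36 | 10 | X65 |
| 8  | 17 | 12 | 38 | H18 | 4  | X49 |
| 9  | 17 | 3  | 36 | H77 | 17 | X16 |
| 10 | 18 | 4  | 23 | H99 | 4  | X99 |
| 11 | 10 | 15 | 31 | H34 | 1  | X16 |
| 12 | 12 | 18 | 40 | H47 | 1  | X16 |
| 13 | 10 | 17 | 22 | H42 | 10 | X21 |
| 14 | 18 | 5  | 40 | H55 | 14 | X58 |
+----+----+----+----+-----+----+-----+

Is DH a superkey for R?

Yes

All 14 rows have distinct DH values, so DH → (all attributes) holds and DH is a superkey.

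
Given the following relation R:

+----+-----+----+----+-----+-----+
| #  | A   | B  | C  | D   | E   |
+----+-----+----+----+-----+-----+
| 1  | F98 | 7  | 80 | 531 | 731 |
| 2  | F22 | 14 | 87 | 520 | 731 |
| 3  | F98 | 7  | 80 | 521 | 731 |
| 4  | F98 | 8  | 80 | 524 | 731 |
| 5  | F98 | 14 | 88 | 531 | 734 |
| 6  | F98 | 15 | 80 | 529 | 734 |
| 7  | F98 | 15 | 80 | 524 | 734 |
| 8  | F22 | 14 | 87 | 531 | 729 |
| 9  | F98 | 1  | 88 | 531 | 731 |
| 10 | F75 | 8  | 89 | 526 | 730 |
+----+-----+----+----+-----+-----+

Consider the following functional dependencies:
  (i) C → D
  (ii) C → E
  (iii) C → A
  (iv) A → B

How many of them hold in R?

1

(i) C → D: C=80: rows 1, 3, 4, 6, 7 → D takes values {531, 521, 524, 529} — violation; C=87: rows 2, 8 → D takes values {520, 531} — violation — fails.
(ii) C → E: C=80: rows 1, 3, 4, 6, 7 → E takes values {731, 734} — violation; C=87: rows 2, 8 → E takes values {731, 729} — violation; C=88: rows 5, 9 → E takes values {734, 731} — violation — fails.
(iii) C → A: every LHS value maps to a single RHS value — holds.
(iv) A → B: A=F98: rows 1, 3, 4, 5, 6, 7, 9 → B takes values {7, 8, 14, 15, 1} — violation — fails.
1 of the 4 dependencies holds.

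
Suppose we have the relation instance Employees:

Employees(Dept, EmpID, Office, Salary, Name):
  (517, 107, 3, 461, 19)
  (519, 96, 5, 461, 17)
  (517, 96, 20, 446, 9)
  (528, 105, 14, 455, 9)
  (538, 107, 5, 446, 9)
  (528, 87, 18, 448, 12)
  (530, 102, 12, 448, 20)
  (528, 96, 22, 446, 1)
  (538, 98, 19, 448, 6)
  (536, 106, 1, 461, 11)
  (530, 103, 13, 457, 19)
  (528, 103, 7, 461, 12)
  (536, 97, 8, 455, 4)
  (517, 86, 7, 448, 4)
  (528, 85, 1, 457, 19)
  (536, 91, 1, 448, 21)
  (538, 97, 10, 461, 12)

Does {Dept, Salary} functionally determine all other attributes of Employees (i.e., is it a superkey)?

All 17 rows have distinct {Dept, Salary} values, so {Dept, Salary} → (all attributes) holds and {Dept, Salary} is a superkey.

Yes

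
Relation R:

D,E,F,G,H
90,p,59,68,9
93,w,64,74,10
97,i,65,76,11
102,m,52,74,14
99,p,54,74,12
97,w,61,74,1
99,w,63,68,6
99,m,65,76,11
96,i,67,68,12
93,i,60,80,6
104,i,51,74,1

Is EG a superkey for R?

Two distinct rows share (E=w, G=74), so EG does not determine every attribute — not a superkey.

No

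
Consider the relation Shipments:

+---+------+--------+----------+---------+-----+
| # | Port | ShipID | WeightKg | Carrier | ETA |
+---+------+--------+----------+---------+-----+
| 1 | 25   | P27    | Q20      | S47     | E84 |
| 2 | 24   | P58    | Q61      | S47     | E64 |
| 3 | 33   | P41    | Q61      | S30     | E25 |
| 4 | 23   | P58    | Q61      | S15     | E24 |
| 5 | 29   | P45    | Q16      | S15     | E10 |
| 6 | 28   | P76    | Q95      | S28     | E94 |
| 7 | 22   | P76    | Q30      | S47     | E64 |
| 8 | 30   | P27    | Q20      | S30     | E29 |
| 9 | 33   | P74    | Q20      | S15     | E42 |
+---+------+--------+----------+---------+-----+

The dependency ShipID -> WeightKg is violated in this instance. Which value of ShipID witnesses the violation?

ShipID=P27: rows 1, 8 → WeightKg = Q20, Q20 ✓
ShipID=P58: rows 2, 4 → WeightKg = Q61, Q61 ✓
ShipID=P41: row 3 → WeightKg = Q61 ✓
ShipID=P45: row 5 → WeightKg = Q16 ✓
ShipID=P76: rows 6, 7 → WeightKg takes values {Q95, Q30} — violation
ShipID=P74: row 9 → WeightKg = Q20 ✓
The only ShipID value with inconsistent WeightKg is ShipID=P76.

P76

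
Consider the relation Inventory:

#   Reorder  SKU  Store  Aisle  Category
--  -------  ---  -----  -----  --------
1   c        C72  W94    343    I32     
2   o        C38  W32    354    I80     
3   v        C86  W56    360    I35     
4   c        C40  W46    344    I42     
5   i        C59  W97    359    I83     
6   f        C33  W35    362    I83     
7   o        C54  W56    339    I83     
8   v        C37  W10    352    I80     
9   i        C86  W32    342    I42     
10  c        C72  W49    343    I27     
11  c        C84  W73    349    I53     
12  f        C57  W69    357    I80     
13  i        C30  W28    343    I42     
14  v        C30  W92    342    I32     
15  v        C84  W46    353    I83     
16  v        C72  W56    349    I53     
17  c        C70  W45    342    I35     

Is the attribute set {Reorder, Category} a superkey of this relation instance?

Rows 9 and 13 have the same {Reorder, Category} value (Reorder=i, Category=I42) but are distinct tuples, so {Reorder, Category} does not determine every attribute — not a superkey.

No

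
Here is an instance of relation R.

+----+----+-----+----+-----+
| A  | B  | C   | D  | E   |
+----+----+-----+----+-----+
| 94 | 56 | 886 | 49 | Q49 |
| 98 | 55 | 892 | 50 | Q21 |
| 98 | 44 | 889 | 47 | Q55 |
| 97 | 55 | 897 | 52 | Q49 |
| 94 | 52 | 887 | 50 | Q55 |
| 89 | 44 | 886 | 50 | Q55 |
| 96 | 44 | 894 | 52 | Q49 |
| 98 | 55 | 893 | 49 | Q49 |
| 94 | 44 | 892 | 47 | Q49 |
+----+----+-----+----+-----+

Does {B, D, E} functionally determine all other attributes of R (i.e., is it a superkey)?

Yes

All 9 rows have distinct {B, D, E} values, so {B, D, E} → (all attributes) holds and {B, D, E} is a superkey.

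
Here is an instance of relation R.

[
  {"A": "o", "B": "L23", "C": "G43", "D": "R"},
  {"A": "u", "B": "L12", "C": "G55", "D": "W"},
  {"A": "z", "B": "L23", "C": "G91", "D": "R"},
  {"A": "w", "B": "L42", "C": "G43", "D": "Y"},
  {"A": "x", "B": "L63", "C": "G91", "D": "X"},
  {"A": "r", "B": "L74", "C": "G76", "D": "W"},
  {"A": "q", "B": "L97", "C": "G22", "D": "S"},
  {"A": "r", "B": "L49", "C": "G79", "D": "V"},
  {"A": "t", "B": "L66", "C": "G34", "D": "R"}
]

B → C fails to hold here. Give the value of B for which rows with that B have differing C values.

L23

B=L23: 2 rows → C takes values {G43, G91} — violation
B=L12: 1 row → C = G55 ✓
B=L42: 1 row → C = G43 ✓
B=L63: 1 row → C = G91 ✓
B=L74: 1 row → C = G76 ✓
B=L97: 1 row → C = G22 ✓
B=L49: 1 row → C = G79 ✓
B=L66: 1 row → C = G34 ✓
The only B value with inconsistent C is B=L23.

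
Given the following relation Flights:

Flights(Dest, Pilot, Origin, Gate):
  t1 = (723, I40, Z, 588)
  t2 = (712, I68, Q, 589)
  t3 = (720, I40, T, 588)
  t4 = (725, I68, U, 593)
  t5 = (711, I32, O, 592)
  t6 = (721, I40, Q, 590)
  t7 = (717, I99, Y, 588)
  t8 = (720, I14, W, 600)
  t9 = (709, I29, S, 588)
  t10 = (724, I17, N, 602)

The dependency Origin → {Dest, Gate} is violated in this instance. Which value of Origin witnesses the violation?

Origin=Z: row 1 → {Dest,Gate} = (723, 588) ✓
Origin=Q: rows 2, 6 → {Dest,Gate} takes values {(712, 589), (721, 590)} — violation
Origin=T: row 3 → {Dest,Gate} = (720, 588) ✓
Origin=U: row 4 → {Dest,Gate} = (725, 593) ✓
Origin=O: row 5 → {Dest,Gate} = (711, 592) ✓
Origin=Y: row 7 → {Dest,Gate} = (717, 588) ✓
Origin=W: row 8 → {Dest,Gate} = (720, 600) ✓
Origin=S: row 9 → {Dest,Gate} = (709, 588) ✓
Origin=N: row 10 → {Dest,Gate} = (724, 602) ✓
The only Origin value with inconsistent RHS is Origin=Q.

Q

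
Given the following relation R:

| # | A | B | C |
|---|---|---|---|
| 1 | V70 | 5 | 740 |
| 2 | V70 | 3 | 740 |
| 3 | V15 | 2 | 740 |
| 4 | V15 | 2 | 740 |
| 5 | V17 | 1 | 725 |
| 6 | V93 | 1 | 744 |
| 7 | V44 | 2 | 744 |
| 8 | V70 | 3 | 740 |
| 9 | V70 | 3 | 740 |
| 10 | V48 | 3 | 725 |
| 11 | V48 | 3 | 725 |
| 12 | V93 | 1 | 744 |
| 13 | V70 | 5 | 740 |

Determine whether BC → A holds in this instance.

Yes

(B=5, C=740): rows 1, 13 → A = V70, V70 ✓
(B=3, C=740): rows 2, 8, 9 → A = V70, V70, V70 ✓
(B=2, C=740): rows 3, 4 → A = V15, V15 ✓
(B=1, C=725): row 5 → A = V17 ✓
(B=1, C=744): rows 6, 12 → A = V93, V93 ✓
(B=2, C=744): row 7 → A = V44 ✓
(B=3, C=725): rows 10, 11 → A = V48, V48 ✓
Every BC value is associated with a single A value, so BC → A holds.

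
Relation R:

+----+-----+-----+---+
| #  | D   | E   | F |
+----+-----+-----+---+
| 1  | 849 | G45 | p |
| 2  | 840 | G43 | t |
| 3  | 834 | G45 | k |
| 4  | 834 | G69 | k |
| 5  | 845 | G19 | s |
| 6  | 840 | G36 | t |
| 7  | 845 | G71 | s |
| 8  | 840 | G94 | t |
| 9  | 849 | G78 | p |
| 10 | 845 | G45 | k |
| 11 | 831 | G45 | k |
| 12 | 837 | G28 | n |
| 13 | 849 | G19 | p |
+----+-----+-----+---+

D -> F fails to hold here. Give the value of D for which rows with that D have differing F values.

D=849: rows 1, 9, 13 → F = p, p, p ✓
D=840: rows 2, 6, 8 → F = t, t, t ✓
D=834: rows 3, 4 → F = k, k ✓
D=845: rows 5, 7, 10 → F takes values {s, k} — violation
D=831: row 11 → F = k ✓
D=837: row 12 → F = n ✓
The only D value with inconsistent F is D=845.

845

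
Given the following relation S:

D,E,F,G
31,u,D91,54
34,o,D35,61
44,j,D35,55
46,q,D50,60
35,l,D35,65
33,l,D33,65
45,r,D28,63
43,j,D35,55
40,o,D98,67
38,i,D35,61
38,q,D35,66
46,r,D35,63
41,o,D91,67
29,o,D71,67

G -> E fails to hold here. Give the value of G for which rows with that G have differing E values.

61

G=54: 1 row → E = u ✓
G=61: 2 rows → E takes values {o, i} — violation
G=55: 2 rows → E = j, j ✓
G=60: 1 row → E = q ✓
G=65: 2 rows → E = l, l ✓
G=63: 2 rows → E = r, r ✓
G=67: 3 rows → E = o, o, o ✓
G=66: 1 row → E = q ✓
The only G value with inconsistent E is G=61.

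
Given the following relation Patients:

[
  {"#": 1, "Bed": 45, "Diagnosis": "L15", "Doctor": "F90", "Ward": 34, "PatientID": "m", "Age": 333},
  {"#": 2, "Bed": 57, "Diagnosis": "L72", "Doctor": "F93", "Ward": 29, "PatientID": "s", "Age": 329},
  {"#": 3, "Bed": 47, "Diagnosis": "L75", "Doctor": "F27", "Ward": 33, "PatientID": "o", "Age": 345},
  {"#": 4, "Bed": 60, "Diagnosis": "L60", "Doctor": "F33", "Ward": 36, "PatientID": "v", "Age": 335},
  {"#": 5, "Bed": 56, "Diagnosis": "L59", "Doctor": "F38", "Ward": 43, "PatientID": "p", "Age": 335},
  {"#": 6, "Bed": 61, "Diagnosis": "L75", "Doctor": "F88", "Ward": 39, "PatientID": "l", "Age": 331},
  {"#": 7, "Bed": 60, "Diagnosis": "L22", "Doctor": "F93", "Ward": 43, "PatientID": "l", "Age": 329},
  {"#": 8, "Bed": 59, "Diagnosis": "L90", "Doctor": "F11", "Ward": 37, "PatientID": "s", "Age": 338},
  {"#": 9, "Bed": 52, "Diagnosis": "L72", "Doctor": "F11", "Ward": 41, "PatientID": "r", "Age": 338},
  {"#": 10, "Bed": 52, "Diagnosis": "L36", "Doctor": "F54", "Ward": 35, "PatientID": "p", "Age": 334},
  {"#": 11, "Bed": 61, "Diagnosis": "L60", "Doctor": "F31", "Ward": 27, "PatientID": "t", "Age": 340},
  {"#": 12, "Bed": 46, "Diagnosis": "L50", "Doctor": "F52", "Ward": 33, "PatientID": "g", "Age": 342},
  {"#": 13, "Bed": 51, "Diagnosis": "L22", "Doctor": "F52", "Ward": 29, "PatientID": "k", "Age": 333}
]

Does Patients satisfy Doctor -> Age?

No

Doctor=F90: row 1 → Age = 333 ✓
Doctor=F93: rows 2, 7 → Age = 329, 329 ✓
Doctor=F27: row 3 → Age = 345 ✓
Doctor=F33: row 4 → Age = 335 ✓
Doctor=F38: row 5 → Age = 335 ✓
Doctor=F88: row 6 → Age = 331 ✓
Doctor=F11: rows 8, 9 → Age = 338, 338 ✓
Doctor=F54: row 10 → Age = 334 ✓
Doctor=F31: row 11 → Age = 340 ✓
Doctor=F52: rows 12, 13 → Age takes values {342, 333} — violation
Two rows agree on Doctor but differ on Age, so Doctor -> Age does not hold.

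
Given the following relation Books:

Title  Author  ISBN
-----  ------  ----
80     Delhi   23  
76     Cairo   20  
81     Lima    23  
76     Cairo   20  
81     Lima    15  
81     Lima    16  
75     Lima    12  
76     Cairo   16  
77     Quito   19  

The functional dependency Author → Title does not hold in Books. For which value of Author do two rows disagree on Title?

Lima

Author=Delhi: 1 row → Title = 80 ✓
Author=Cairo: 3 rows → Title = 76, 76, 76 ✓
Author=Lima: 4 rows → Title takes values {81, 75} — violation
Author=Quito: 1 row → Title = 77 ✓
The only Author value with inconsistent Title is Author=Lima.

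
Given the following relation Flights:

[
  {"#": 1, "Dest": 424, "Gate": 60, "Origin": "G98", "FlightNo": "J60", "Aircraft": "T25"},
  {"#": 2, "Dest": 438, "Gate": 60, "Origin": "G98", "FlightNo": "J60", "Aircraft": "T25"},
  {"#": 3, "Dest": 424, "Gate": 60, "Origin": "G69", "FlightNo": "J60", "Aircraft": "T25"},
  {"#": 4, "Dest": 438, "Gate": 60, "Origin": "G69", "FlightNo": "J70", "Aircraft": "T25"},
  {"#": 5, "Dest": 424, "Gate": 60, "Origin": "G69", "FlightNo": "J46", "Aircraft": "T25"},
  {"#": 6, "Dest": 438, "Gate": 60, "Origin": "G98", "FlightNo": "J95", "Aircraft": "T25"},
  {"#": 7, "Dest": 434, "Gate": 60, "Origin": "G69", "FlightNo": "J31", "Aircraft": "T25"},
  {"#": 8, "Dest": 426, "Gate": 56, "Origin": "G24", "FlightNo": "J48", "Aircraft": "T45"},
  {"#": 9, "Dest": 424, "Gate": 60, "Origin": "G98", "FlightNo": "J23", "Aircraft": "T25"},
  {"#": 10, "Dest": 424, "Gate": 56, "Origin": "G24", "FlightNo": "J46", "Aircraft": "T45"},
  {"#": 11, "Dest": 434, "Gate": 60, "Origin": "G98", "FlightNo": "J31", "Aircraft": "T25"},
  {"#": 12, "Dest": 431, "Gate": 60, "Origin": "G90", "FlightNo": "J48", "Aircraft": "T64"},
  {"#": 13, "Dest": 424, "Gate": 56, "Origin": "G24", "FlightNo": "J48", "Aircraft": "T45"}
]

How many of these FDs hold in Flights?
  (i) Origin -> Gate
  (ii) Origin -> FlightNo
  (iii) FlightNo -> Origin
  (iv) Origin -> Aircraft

(i) Origin -> Gate: every LHS value maps to a single RHS value — holds.
(ii) Origin -> FlightNo: Origin=G98: rows 1, 2, 6, 9, 11 → FlightNo takes values {J60, J95, J23, J31} — violation; Origin=G69: rows 3, 4, 5, 7 → FlightNo takes values {J60, J70, J46, J31} — violation; Origin=G24: rows 8, 10, 13 → FlightNo takes values {J48, J46} — violation — fails.
(iii) FlightNo -> Origin: FlightNo=J60: rows 1, 2, 3 → Origin takes values {G98, G69} — violation; FlightNo=J46: rows 5, 10 → Origin takes values {G69, G24} — violation; FlightNo=J31: rows 7, 11 → Origin takes values {G69, G98} — violation; FlightNo=J48: rows 8, 12, 13 → Origin takes values {G24, G90} — violation — fails.
(iv) Origin -> Aircraft: every LHS value maps to a single RHS value — holds.
2 of the 4 dependencies hold.

2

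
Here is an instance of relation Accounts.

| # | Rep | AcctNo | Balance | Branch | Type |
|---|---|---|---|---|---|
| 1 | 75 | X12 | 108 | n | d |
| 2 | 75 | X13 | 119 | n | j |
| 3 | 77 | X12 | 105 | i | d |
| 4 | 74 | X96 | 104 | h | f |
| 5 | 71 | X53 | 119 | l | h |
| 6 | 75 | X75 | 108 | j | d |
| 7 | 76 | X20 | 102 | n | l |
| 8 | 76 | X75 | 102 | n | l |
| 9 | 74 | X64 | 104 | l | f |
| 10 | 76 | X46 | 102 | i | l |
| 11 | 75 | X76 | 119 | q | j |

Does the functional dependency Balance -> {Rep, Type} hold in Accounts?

No

Balance=108: rows 1, 6 → {Rep,Type} = (75, d), (75, d) ✓
Balance=119: rows 2, 5, 11 → {Rep,Type} takes values {(75, j), (71, h)} — violation
Balance=105: row 3 → {Rep,Type} = (77, d) ✓
Balance=104: rows 4, 9 → {Rep,Type} = (74, f), (74, f) ✓
Balance=102: rows 7, 8, 10 → {Rep,Type} = (76, l), (76, l), (76, l) ✓
Two rows agree on Balance but differ on {Rep, Type}, so Balance -> {Rep, Type} does not hold.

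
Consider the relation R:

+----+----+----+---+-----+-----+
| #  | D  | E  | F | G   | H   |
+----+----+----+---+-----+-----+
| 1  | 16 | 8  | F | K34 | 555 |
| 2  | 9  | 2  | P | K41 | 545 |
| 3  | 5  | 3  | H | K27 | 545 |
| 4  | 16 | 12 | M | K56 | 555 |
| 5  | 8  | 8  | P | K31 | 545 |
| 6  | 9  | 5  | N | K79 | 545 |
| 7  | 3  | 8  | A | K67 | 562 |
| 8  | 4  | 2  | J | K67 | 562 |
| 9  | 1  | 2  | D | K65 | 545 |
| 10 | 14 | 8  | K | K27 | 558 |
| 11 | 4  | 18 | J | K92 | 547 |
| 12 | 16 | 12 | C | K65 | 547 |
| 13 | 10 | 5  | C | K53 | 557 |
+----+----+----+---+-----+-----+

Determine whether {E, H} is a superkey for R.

Rows 2 and 9 have the same {E, H} value (E=2, H=545) but are distinct tuples, so {E, H} does not determine every attribute — not a superkey.

No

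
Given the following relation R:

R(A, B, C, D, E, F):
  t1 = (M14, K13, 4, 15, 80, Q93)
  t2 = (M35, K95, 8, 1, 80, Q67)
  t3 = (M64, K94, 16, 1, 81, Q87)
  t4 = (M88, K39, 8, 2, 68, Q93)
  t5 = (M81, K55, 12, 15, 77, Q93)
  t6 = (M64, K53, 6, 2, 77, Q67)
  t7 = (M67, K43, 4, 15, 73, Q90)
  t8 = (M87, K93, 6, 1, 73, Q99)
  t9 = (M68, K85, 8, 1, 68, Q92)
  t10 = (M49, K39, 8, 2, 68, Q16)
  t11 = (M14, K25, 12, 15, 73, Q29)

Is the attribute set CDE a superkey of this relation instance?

No

Rows 4 and 10 have the same CDE value (C=8, D=2, E=68) but are distinct tuples, so CDE does not determine every attribute — not a superkey.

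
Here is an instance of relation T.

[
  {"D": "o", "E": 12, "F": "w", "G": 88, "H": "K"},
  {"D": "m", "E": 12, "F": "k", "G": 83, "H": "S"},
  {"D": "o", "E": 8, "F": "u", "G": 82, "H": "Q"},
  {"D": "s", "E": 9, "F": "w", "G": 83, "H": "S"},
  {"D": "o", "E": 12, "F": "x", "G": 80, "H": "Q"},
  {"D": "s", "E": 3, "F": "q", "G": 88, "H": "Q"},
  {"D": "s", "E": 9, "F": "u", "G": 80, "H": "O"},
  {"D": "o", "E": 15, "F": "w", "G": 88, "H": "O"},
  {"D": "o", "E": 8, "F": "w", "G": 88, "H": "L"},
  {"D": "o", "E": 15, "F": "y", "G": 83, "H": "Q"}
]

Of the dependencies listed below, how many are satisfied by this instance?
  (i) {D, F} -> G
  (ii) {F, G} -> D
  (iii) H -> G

(i) {D, F} -> G: every LHS value maps to a single RHS value — holds.
(ii) {F, G} -> D: every LHS value maps to a single RHS value — holds.
(iii) H -> G: H=Q: 4 rows → G takes values {82, 80, 88, 83} — violation; H=O: 2 rows → G takes values {80, 88} — violation — fails.
2 of the 3 dependencies hold.

2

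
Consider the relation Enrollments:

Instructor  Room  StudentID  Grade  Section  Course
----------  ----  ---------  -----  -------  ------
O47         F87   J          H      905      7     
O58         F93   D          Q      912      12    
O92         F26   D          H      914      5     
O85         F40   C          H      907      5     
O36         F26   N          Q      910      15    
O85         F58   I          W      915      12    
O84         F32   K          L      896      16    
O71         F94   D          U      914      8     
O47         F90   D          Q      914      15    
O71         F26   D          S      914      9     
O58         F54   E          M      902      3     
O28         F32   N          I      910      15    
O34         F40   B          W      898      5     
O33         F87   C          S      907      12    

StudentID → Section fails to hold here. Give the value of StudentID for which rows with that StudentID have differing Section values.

StudentID=J: 1 row → Section = 905 ✓
StudentID=D: 5 rows → Section takes values {912, 914} — violation
StudentID=C: 2 rows → Section = 907, 907 ✓
StudentID=N: 2 rows → Section = 910, 910 ✓
StudentID=I: 1 row → Section = 915 ✓
StudentID=K: 1 row → Section = 896 ✓
StudentID=E: 1 row → Section = 902 ✓
StudentID=B: 1 row → Section = 898 ✓
The only StudentID value with inconsistent Section is StudentID=D.

D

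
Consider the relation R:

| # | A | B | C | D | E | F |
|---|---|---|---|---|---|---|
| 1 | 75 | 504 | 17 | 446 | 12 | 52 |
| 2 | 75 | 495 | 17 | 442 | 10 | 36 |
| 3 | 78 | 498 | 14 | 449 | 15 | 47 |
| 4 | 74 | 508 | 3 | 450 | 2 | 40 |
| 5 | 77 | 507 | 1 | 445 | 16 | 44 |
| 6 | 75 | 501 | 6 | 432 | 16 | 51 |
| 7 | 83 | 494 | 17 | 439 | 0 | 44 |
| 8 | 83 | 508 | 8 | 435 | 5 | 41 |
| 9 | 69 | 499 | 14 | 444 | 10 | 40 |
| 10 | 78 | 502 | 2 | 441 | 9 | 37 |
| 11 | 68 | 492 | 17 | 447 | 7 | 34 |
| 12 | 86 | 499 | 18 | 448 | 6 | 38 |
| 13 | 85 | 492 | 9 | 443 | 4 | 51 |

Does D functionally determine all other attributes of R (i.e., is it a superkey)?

All 13 rows have distinct D values, so D → (all attributes) holds and D is a superkey.

Yes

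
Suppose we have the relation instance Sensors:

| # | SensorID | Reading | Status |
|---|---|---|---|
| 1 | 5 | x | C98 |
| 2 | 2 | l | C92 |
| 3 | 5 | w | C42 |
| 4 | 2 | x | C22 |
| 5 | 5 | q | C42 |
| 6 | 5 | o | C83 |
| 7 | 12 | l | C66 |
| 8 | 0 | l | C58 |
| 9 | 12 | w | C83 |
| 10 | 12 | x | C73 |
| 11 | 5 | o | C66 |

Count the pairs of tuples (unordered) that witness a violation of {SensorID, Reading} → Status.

1

(SensorID=5, Reading=o): violating pairs (6,11) — 1 pair.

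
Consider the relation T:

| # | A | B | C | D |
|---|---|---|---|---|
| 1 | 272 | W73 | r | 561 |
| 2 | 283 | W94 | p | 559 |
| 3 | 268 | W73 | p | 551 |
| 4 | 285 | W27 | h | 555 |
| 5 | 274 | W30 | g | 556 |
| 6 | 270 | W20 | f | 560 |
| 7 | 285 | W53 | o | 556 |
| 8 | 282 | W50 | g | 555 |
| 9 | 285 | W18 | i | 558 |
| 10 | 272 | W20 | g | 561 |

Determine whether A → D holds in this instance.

No

A=272: rows 1, 10 → D = 561, 561 ✓
A=283: row 2 → D = 559 ✓
A=268: row 3 → D = 551 ✓
A=285: rows 4, 7, 9 → D takes values {555, 556, 558} — violation
A=274: row 5 → D = 556 ✓
A=270: row 6 → D = 560 ✓
A=282: row 8 → D = 555 ✓
Two rows agree on A but differ on D, so A → D does not hold.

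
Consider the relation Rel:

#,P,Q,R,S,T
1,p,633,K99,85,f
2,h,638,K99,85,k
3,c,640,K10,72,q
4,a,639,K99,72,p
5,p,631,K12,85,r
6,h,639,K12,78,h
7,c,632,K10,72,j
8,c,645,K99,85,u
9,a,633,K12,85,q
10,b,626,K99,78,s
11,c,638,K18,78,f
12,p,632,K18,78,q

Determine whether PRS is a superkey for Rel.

Rows 3 and 7 have the same PRS value (P=c, R=K10, S=72) but are distinct tuples, so PRS does not determine every attribute — not a superkey.

No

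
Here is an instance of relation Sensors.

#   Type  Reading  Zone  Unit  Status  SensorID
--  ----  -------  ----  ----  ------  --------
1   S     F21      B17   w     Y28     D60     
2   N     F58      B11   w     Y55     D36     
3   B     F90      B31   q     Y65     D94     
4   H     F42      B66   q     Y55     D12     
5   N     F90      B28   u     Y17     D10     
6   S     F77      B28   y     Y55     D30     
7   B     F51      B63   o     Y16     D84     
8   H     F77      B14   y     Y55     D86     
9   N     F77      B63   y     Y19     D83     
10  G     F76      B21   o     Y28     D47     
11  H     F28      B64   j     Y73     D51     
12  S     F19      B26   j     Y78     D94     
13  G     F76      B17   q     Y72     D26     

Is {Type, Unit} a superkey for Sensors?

All 13 rows have distinct {Type, Unit} values, so {Type, Unit} → (all attributes) holds and {Type, Unit} is a superkey.

Yes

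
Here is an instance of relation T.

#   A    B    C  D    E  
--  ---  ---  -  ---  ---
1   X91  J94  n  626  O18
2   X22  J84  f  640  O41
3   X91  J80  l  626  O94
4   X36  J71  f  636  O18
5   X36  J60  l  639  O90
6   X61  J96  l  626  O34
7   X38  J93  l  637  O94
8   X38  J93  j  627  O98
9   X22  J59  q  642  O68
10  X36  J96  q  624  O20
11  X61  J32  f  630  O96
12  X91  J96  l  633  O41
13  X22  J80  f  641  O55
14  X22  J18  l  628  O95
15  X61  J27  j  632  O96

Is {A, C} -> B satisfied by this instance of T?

No

(A=X91, C=n): row 1 → B = J94 ✓
(A=X22, C=f): rows 2, 13 → B takes values {J84, J80} — violation
(A=X91, C=l): rows 3, 12 → B takes values {J80, J96} — violation
(A=X36, C=f): row 4 → B = J71 ✓
(A=X36, C=l): row 5 → B = J60 ✓
(A=X61, C=l): row 6 → B = J96 ✓
(A=X38, C=l): row 7 → B = J93 ✓
(A=X38, C=j): row 8 → B = J93 ✓
(A=X22, C=q): row 9 → B = J59 ✓
(A=X36, C=q): row 10 → B = J96 ✓
(A=X61, C=f): row 11 → B = J32 ✓
(A=X22, C=l): row 14 → B = J18 ✓
(A=X61, C=j): row 15 → B = J27 ✓
Two rows agree on {A, C} but differ on B, so {A, C} -> B does not hold.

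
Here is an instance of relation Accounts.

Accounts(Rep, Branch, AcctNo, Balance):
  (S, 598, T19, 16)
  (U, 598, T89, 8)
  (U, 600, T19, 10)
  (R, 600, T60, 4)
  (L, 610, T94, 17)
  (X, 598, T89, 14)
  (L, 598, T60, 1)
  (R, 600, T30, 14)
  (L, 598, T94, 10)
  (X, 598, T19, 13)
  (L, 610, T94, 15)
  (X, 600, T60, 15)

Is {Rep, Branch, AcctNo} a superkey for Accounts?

No

Two distinct rows share (Rep=L, Branch=610, AcctNo=T94), so {Rep, Branch, AcctNo} does not determine every attribute — not a superkey.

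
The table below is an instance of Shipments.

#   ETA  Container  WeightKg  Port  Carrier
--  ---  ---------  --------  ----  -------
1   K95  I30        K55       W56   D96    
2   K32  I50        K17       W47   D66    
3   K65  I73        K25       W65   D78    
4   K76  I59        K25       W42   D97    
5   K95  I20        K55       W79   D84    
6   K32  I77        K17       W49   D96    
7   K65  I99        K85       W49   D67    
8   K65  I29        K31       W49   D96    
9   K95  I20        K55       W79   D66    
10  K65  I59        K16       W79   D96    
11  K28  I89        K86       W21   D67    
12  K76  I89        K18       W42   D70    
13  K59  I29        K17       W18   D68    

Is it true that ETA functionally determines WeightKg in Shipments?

No

ETA=K95: rows 1, 5, 9 → WeightKg = K55, K55, K55 ✓
ETA=K32: rows 2, 6 → WeightKg = K17, K17 ✓
ETA=K65: rows 3, 7, 8, 10 → WeightKg takes values {K25, K85, K31, K16} — violation
ETA=K76: rows 4, 12 → WeightKg takes values {K25, K18} — violation
ETA=K28: row 11 → WeightKg = K86 ✓
ETA=K59: row 13 → WeightKg = K17 ✓
Two rows agree on ETA but differ on WeightKg, so ETA → WeightKg does not hold.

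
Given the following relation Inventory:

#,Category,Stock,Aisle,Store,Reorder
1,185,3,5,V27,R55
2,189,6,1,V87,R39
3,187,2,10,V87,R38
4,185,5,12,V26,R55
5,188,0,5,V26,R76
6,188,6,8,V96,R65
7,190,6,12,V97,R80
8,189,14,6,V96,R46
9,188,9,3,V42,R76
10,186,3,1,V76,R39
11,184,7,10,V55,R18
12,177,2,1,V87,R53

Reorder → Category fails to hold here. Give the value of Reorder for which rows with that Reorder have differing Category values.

R39

Reorder=R55: rows 1, 4 → Category = 185, 185 ✓
Reorder=R39: rows 2, 10 → Category takes values {189, 186} — violation
Reorder=R38: row 3 → Category = 187 ✓
Reorder=R76: rows 5, 9 → Category = 188, 188 ✓
Reorder=R65: row 6 → Category = 188 ✓
Reorder=R80: row 7 → Category = 190 ✓
Reorder=R46: row 8 → Category = 189 ✓
Reorder=R18: row 11 → Category = 184 ✓
Reorder=R53: row 12 → Category = 177 ✓
The only Reorder value with inconsistent Category is Reorder=R39.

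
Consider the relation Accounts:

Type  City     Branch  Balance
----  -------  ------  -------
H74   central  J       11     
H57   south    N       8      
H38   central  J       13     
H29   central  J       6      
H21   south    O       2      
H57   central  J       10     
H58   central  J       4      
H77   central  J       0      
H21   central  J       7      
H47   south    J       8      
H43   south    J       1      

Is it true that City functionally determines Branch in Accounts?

City=central: 7 rows → Branch = J, J, J, J, J, J, J ✓
City=south: 4 rows → Branch takes values {N, O, J} — violation
Two rows agree on City but differ on Branch, so City -> Branch does not hold.

No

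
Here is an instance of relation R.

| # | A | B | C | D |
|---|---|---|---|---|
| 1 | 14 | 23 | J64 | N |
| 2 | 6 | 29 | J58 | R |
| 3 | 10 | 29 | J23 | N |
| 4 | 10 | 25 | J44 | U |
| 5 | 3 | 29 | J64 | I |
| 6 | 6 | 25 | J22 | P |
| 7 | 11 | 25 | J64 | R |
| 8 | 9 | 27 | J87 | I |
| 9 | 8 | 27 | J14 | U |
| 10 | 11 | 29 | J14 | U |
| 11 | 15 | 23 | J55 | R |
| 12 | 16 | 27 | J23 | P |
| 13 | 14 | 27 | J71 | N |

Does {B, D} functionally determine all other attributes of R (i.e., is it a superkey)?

Yes

All 13 rows have distinct {B, D} values, so {B, D} → (all attributes) holds and {B, D} is a superkey.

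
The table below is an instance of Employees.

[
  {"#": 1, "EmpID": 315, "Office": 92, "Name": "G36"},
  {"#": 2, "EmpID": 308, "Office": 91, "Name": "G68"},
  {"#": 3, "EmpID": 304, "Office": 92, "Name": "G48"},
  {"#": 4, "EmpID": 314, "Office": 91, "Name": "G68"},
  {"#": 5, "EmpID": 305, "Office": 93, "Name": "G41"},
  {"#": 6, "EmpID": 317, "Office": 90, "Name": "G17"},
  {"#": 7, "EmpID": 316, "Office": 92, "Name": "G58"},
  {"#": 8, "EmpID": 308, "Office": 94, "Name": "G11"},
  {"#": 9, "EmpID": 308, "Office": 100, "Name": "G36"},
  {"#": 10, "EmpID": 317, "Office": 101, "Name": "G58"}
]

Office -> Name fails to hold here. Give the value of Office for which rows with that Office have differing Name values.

92

Office=92: rows 1, 3, 7 → Name takes values {G36, G48, G58} — violation
Office=91: rows 2, 4 → Name = G68, G68 ✓
Office=93: row 5 → Name = G41 ✓
Office=90: row 6 → Name = G17 ✓
Office=94: row 8 → Name = G11 ✓
Office=100: row 9 → Name = G36 ✓
Office=101: row 10 → Name = G58 ✓
The only Office value with inconsistent Name is Office=92.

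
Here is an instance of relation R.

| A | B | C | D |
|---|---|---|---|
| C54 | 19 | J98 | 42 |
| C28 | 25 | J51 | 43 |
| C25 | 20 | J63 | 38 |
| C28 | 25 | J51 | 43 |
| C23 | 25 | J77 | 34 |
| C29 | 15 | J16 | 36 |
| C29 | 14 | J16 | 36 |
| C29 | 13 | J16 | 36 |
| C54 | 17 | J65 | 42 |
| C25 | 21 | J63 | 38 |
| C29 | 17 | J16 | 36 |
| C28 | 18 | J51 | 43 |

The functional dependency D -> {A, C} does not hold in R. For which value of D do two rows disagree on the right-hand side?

42

D=42: 2 rows → {A,C} takes values {(C54, J98), (C54, J65)} — violation
D=43: 3 rows → {A,C} = (C28, J51), (C28, J51), (C28, J51) ✓
D=38: 2 rows → {A,C} = (C25, J63), (C25, J63) ✓
D=34: 1 row → {A,C} = (C23, J77) ✓
D=36: 4 rows → {A,C} = (C29, J16), (C29, J16), (C29, J16), (C29, J16) ✓
The only D value with inconsistent RHS is D=42.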